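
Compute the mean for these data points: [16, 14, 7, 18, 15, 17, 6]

13.2857

Step 1: Sum all values: 16 + 14 + 7 + 18 + 15 + 17 + 6 = 93
Step 2: Count the number of values: n = 7
Step 3: Mean = sum / n = 93 / 7 = 13.2857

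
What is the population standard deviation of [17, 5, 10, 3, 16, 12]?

5.1881

Step 1: Compute the mean: 10.5
Step 2: Sum of squared deviations from the mean: 161.5
Step 3: Population variance = 161.5 / 6 = 26.9167
Step 4: Standard deviation = sqrt(26.9167) = 5.1881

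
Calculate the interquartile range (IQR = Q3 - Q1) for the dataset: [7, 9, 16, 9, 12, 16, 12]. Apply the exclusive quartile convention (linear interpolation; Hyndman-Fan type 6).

7

Step 1: Sort the data: [7, 9, 9, 12, 12, 16, 16]
Step 2: n = 7
Step 3: Using the exclusive quartile method:
  Q1 = 9
  Q2 (median) = 12
  Q3 = 16
  IQR = Q3 - Q1 = 16 - 9 = 7
Step 4: IQR = 7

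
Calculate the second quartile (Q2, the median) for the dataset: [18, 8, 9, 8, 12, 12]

10.5

Step 1: Sort the data: [8, 8, 9, 12, 12, 18]
Step 2: n = 6
Step 3: Q2 is the median. Since n is even, it is the average of the values at positions 3 and 4:
  Q2 = (9 + 12) / 2 = 10.5
Step 4: Q2 = 10.5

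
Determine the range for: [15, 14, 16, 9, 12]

7

Step 1: Identify the maximum value: max = 16
Step 2: Identify the minimum value: min = 9
Step 3: Range = max - min = 16 - 9 = 7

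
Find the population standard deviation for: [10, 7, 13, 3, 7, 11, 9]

3.017

Step 1: Compute the mean: 8.5714
Step 2: Sum of squared deviations from the mean: 63.7143
Step 3: Population variance = 63.7143 / 7 = 9.102
Step 4: Standard deviation = sqrt(9.102) = 3.017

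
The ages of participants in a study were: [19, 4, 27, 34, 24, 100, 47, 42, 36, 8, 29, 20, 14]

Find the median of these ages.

27

Step 1: Sort the data in ascending order: [4, 8, 14, 19, 20, 24, 27, 29, 34, 36, 42, 47, 100]
Step 2: The number of values is n = 13.
Step 3: Since n is odd, the median is the middle value at position 7: 27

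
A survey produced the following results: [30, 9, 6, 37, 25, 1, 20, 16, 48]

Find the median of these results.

20

Step 1: Sort the data in ascending order: [1, 6, 9, 16, 20, 25, 30, 37, 48]
Step 2: The number of values is n = 9.
Step 3: Since n is odd, the median is the middle value at position 5: 20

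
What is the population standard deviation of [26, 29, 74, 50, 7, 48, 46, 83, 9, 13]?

25.0569

Step 1: Compute the mean: 38.5
Step 2: Sum of squared deviations from the mean: 6278.5
Step 3: Population variance = 6278.5 / 10 = 627.85
Step 4: Standard deviation = sqrt(627.85) = 25.0569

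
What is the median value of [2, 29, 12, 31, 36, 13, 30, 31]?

29.5

Step 1: Sort the data in ascending order: [2, 12, 13, 29, 30, 31, 31, 36]
Step 2: The number of values is n = 8.
Step 3: Since n is even, the median is the average of positions 4 and 5:
  Median = (29 + 30) / 2 = 29.5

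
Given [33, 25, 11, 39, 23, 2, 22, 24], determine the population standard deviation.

10.8621

Step 1: Compute the mean: 22.375
Step 2: Sum of squared deviations from the mean: 943.875
Step 3: Population variance = 943.875 / 8 = 117.9844
Step 4: Standard deviation = sqrt(117.9844) = 10.8621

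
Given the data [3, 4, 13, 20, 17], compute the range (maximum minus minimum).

17

Step 1: Identify the maximum value: max = 20
Step 2: Identify the minimum value: min = 3
Step 3: Range = max - min = 20 - 3 = 17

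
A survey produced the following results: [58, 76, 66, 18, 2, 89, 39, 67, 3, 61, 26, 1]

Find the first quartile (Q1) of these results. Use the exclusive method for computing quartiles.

6.75

Step 1: Sort the data: [1, 2, 3, 18, 26, 39, 58, 61, 66, 67, 76, 89]
Step 2: n = 12
Step 3: Using the exclusive quartile method:
  Q1 = 6.75
  Q2 (median) = 48.5
  Q3 = 66.75
  IQR = Q3 - Q1 = 66.75 - 6.75 = 60
Step 4: Q1 = 6.75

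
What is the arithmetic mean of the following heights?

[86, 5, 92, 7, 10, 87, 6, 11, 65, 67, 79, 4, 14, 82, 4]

41.2667

Step 1: Sum all values: 86 + 5 + 92 + 7 + 10 + 87 + 6 + 11 + 65 + 67 + 79 + 4 + 14 + 82 + 4 = 619
Step 2: Count the number of values: n = 15
Step 3: Mean = sum / n = 619 / 15 = 41.2667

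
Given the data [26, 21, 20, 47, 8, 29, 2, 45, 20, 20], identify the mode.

20

Step 1: Count the frequency of each value:
  2: appears 1 time(s)
  8: appears 1 time(s)
  20: appears 3 time(s)
  21: appears 1 time(s)
  26: appears 1 time(s)
  29: appears 1 time(s)
  45: appears 1 time(s)
  47: appears 1 time(s)
Step 2: The value 20 appears most frequently (3 times).
Step 3: Mode = 20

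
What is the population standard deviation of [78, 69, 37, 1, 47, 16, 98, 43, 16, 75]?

29.9566

Step 1: Compute the mean: 48
Step 2: Sum of squared deviations from the mean: 8974
Step 3: Population variance = 8974 / 10 = 897.4
Step 4: Standard deviation = sqrt(897.4) = 29.9566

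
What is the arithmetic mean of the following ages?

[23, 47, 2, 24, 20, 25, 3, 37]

22.625

Step 1: Sum all values: 23 + 47 + 2 + 24 + 20 + 25 + 3 + 37 = 181
Step 2: Count the number of values: n = 8
Step 3: Mean = sum / n = 181 / 8 = 22.625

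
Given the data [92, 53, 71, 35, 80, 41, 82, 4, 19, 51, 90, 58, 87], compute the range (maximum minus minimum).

88

Step 1: Identify the maximum value: max = 92
Step 2: Identify the minimum value: min = 4
Step 3: Range = max - min = 92 - 4 = 88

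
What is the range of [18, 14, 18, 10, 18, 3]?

15

Step 1: Identify the maximum value: max = 18
Step 2: Identify the minimum value: min = 3
Step 3: Range = max - min = 18 - 3 = 15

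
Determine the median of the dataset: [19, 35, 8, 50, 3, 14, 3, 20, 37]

19

Step 1: Sort the data in ascending order: [3, 3, 8, 14, 19, 20, 35, 37, 50]
Step 2: The number of values is n = 9.
Step 3: Since n is odd, the median is the middle value at position 5: 19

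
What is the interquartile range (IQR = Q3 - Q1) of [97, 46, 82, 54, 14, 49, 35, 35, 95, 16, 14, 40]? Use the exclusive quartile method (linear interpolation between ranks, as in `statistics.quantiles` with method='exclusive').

54.25

Step 1: Sort the data: [14, 14, 16, 35, 35, 40, 46, 49, 54, 82, 95, 97]
Step 2: n = 12
Step 3: Using the exclusive quartile method:
  Q1 = 20.75
  Q2 (median) = 43
  Q3 = 75
  IQR = Q3 - Q1 = 75 - 20.75 = 54.25
Step 4: IQR = 54.25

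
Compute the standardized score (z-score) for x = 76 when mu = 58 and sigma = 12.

1.5

Step 1: Recall the z-score formula: z = (x - mu) / sigma
Step 2: Substitute values: z = (76 - 58) / 12
Step 3: z = 18 / 12 = 1.5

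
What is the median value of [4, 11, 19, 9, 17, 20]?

14

Step 1: Sort the data in ascending order: [4, 9, 11, 17, 19, 20]
Step 2: The number of values is n = 6.
Step 3: Since n is even, the median is the average of positions 3 and 4:
  Median = (11 + 17) / 2 = 14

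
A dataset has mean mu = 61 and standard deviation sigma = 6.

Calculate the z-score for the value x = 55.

-1

Step 1: Recall the z-score formula: z = (x - mu) / sigma
Step 2: Substitute values: z = (55 - 61) / 6
Step 3: z = -6 / 6 = -1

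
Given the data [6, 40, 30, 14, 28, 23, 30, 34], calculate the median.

29

Step 1: Sort the data in ascending order: [6, 14, 23, 28, 30, 30, 34, 40]
Step 2: The number of values is n = 8.
Step 3: Since n is even, the median is the average of positions 4 and 5:
  Median = (28 + 30) / 2 = 29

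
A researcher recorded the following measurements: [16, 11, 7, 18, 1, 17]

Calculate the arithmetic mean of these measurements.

11.6667

Step 1: Sum all values: 16 + 11 + 7 + 18 + 1 + 17 = 70
Step 2: Count the number of values: n = 6
Step 3: Mean = sum / n = 70 / 6 = 11.6667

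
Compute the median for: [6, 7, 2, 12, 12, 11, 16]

11

Step 1: Sort the data in ascending order: [2, 6, 7, 11, 12, 12, 16]
Step 2: The number of values is n = 7.
Step 3: Since n is odd, the median is the middle value at position 4: 11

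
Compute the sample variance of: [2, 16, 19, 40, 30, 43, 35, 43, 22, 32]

177.7333

Step 1: Compute the mean: (2 + 16 + 19 + 40 + 30 + 43 + 35 + 43 + 22 + 32) / 10 = 28.2
Step 2: Compute squared deviations from the mean:
  (2 - 28.2)^2 = 686.44
  (16 - 28.2)^2 = 148.84
  (19 - 28.2)^2 = 84.64
  (40 - 28.2)^2 = 139.24
  (30 - 28.2)^2 = 3.24
  (43 - 28.2)^2 = 219.04
  (35 - 28.2)^2 = 46.24
  (43 - 28.2)^2 = 219.04
  (22 - 28.2)^2 = 38.44
  (32 - 28.2)^2 = 14.44
Step 3: Sum of squared deviations = 1599.6
Step 4: Sample variance = 1599.6 / 9 = 177.7333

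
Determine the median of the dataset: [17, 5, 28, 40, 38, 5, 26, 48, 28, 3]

27

Step 1: Sort the data in ascending order: [3, 5, 5, 17, 26, 28, 28, 38, 40, 48]
Step 2: The number of values is n = 10.
Step 3: Since n is even, the median is the average of positions 5 and 6:
  Median = (26 + 28) / 2 = 27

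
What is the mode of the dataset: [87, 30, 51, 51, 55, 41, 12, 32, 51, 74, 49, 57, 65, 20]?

51

Step 1: Count the frequency of each value:
  12: appears 1 time(s)
  20: appears 1 time(s)
  30: appears 1 time(s)
  32: appears 1 time(s)
  41: appears 1 time(s)
  49: appears 1 time(s)
  51: appears 3 time(s)
  55: appears 1 time(s)
  57: appears 1 time(s)
  65: appears 1 time(s)
  74: appears 1 time(s)
  87: appears 1 time(s)
Step 2: The value 51 appears most frequently (3 times).
Step 3: Mode = 51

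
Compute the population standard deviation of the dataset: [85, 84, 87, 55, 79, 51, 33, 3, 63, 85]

26.3562

Step 1: Compute the mean: 62.5
Step 2: Sum of squared deviations from the mean: 6946.5
Step 3: Population variance = 6946.5 / 10 = 694.65
Step 4: Standard deviation = sqrt(694.65) = 26.3562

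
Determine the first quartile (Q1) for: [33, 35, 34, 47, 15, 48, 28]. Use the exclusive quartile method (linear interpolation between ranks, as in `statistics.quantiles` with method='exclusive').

28

Step 1: Sort the data: [15, 28, 33, 34, 35, 47, 48]
Step 2: n = 7
Step 3: Using the exclusive quartile method:
  Q1 = 28
  Q2 (median) = 34
  Q3 = 47
  IQR = Q3 - Q1 = 47 - 28 = 19
Step 4: Q1 = 28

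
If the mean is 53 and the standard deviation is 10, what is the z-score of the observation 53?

0

Step 1: Recall the z-score formula: z = (x - mu) / sigma
Step 2: Substitute values: z = (53 - 53) / 10
Step 3: z = 0 / 10 = 0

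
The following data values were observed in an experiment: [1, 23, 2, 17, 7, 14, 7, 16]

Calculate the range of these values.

22

Step 1: Identify the maximum value: max = 23
Step 2: Identify the minimum value: min = 1
Step 3: Range = max - min = 23 - 1 = 22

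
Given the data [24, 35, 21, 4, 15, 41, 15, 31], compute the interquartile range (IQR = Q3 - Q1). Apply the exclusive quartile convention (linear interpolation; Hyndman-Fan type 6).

19

Step 1: Sort the data: [4, 15, 15, 21, 24, 31, 35, 41]
Step 2: n = 8
Step 3: Using the exclusive quartile method:
  Q1 = 15
  Q2 (median) = 22.5
  Q3 = 34
  IQR = Q3 - Q1 = 34 - 15 = 19
Step 4: IQR = 19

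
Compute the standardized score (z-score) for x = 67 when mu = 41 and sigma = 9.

2.8889

Step 1: Recall the z-score formula: z = (x - mu) / sigma
Step 2: Substitute values: z = (67 - 41) / 9
Step 3: z = 26 / 9 = 2.8889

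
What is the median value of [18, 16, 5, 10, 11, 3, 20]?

11

Step 1: Sort the data in ascending order: [3, 5, 10, 11, 16, 18, 20]
Step 2: The number of values is n = 7.
Step 3: Since n is odd, the median is the middle value at position 4: 11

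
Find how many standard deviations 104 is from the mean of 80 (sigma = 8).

3

Step 1: Recall the z-score formula: z = (x - mu) / sigma
Step 2: Substitute values: z = (104 - 80) / 8
Step 3: z = 24 / 8 = 3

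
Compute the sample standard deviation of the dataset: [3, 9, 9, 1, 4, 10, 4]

3.5456

Step 1: Compute the mean: 5.7143
Step 2: Sum of squared deviations from the mean: 75.4286
Step 3: Sample variance = 75.4286 / 6 = 12.5714
Step 4: Standard deviation = sqrt(12.5714) = 3.5456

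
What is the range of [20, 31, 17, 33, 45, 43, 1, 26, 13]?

44

Step 1: Identify the maximum value: max = 45
Step 2: Identify the minimum value: min = 1
Step 3: Range = max - min = 45 - 1 = 44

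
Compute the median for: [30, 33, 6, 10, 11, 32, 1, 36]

20.5

Step 1: Sort the data in ascending order: [1, 6, 10, 11, 30, 32, 33, 36]
Step 2: The number of values is n = 8.
Step 3: Since n is even, the median is the average of positions 4 and 5:
  Median = (11 + 30) / 2 = 20.5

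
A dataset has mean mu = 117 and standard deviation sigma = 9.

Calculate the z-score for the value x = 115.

-0.2222

Step 1: Recall the z-score formula: z = (x - mu) / sigma
Step 2: Substitute values: z = (115 - 117) / 9
Step 3: z = -2 / 9 = -0.2222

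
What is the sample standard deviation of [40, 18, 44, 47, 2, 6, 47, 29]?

18.4115

Step 1: Compute the mean: 29.125
Step 2: Sum of squared deviations from the mean: 2372.875
Step 3: Sample variance = 2372.875 / 7 = 338.9821
Step 4: Standard deviation = sqrt(338.9821) = 18.4115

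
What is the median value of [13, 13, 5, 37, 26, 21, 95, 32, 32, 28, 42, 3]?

27

Step 1: Sort the data in ascending order: [3, 5, 13, 13, 21, 26, 28, 32, 32, 37, 42, 95]
Step 2: The number of values is n = 12.
Step 3: Since n is even, the median is the average of positions 6 and 7:
  Median = (26 + 28) / 2 = 27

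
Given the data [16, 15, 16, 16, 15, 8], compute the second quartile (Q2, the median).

15.5

Step 1: Sort the data: [8, 15, 15, 16, 16, 16]
Step 2: n = 6
Step 3: Q2 is the median. Since n is even, it is the average of the values at positions 3 and 4:
  Q2 = (15 + 16) / 2 = 15.5
Step 4: Q2 = 15.5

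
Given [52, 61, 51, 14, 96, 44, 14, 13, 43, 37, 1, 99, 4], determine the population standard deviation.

30.6955

Step 1: Compute the mean: 40.6923
Step 2: Sum of squared deviations from the mean: 12248.7692
Step 3: Population variance = 12248.7692 / 13 = 942.213
Step 4: Standard deviation = sqrt(942.213) = 30.6955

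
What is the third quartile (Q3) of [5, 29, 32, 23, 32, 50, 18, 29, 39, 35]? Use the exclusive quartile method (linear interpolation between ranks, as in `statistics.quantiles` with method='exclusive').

36

Step 1: Sort the data: [5, 18, 23, 29, 29, 32, 32, 35, 39, 50]
Step 2: n = 10
Step 3: Using the exclusive quartile method:
  Q1 = 21.75
  Q2 (median) = 30.5
  Q3 = 36
  IQR = Q3 - Q1 = 36 - 21.75 = 14.25
Step 4: Q3 = 36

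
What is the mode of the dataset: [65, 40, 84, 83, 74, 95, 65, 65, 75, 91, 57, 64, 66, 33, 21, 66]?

65

Step 1: Count the frequency of each value:
  21: appears 1 time(s)
  33: appears 1 time(s)
  40: appears 1 time(s)
  57: appears 1 time(s)
  64: appears 1 time(s)
  65: appears 3 time(s)
  66: appears 2 time(s)
  74: appears 1 time(s)
  75: appears 1 time(s)
  83: appears 1 time(s)
  84: appears 1 time(s)
  91: appears 1 time(s)
  95: appears 1 time(s)
Step 2: The value 65 appears most frequently (3 times).
Step 3: Mode = 65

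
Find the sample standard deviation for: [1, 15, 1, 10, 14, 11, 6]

5.7652

Step 1: Compute the mean: 8.2857
Step 2: Sum of squared deviations from the mean: 199.4286
Step 3: Sample variance = 199.4286 / 6 = 33.2381
Step 4: Standard deviation = sqrt(33.2381) = 5.7652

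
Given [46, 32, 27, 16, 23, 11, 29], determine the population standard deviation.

10.5521

Step 1: Compute the mean: 26.2857
Step 2: Sum of squared deviations from the mean: 779.4286
Step 3: Population variance = 779.4286 / 7 = 111.3469
Step 4: Standard deviation = sqrt(111.3469) = 10.5521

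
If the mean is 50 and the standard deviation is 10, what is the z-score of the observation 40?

-1

Step 1: Recall the z-score formula: z = (x - mu) / sigma
Step 2: Substitute values: z = (40 - 50) / 10
Step 3: z = -10 / 10 = -1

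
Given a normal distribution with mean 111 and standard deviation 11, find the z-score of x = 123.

1.0909

Step 1: Recall the z-score formula: z = (x - mu) / sigma
Step 2: Substitute values: z = (123 - 111) / 11
Step 3: z = 12 / 11 = 1.0909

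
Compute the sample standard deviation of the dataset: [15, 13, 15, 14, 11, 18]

2.3381

Step 1: Compute the mean: 14.3333
Step 2: Sum of squared deviations from the mean: 27.3333
Step 3: Sample variance = 27.3333 / 5 = 5.4667
Step 4: Standard deviation = sqrt(5.4667) = 2.3381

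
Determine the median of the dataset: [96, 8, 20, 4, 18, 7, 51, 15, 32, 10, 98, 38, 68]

20

Step 1: Sort the data in ascending order: [4, 7, 8, 10, 15, 18, 20, 32, 38, 51, 68, 96, 98]
Step 2: The number of values is n = 13.
Step 3: Since n is odd, the median is the middle value at position 7: 20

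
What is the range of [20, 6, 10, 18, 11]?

14

Step 1: Identify the maximum value: max = 20
Step 2: Identify the minimum value: min = 6
Step 3: Range = max - min = 20 - 6 = 14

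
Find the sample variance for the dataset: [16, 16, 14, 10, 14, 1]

32.9667

Step 1: Compute the mean: (16 + 16 + 14 + 10 + 14 + 1) / 6 = 11.8333
Step 2: Compute squared deviations from the mean:
  (16 - 11.8333)^2 = 17.3611
  (16 - 11.8333)^2 = 17.3611
  (14 - 11.8333)^2 = 4.6944
  (10 - 11.8333)^2 = 3.3611
  (14 - 11.8333)^2 = 4.6944
  (1 - 11.8333)^2 = 117.3611
Step 3: Sum of squared deviations = 164.8333
Step 4: Sample variance = 164.8333 / 5 = 32.9667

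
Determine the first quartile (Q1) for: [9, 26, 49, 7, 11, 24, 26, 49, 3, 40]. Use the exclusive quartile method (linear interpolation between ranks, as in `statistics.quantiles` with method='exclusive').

8.5

Step 1: Sort the data: [3, 7, 9, 11, 24, 26, 26, 40, 49, 49]
Step 2: n = 10
Step 3: Using the exclusive quartile method:
  Q1 = 8.5
  Q2 (median) = 25
  Q3 = 42.25
  IQR = Q3 - Q1 = 42.25 - 8.5 = 33.75
Step 4: Q1 = 8.5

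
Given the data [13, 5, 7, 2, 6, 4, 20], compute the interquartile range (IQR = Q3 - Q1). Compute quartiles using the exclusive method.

9

Step 1: Sort the data: [2, 4, 5, 6, 7, 13, 20]
Step 2: n = 7
Step 3: Using the exclusive quartile method:
  Q1 = 4
  Q2 (median) = 6
  Q3 = 13
  IQR = Q3 - Q1 = 13 - 4 = 9
Step 4: IQR = 9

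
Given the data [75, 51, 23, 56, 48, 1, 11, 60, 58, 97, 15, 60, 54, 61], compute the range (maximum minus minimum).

96

Step 1: Identify the maximum value: max = 97
Step 2: Identify the minimum value: min = 1
Step 3: Range = max - min = 97 - 1 = 96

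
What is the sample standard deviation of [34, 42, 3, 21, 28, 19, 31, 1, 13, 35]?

13.8167

Step 1: Compute the mean: 22.7
Step 2: Sum of squared deviations from the mean: 1718.1
Step 3: Sample variance = 1718.1 / 9 = 190.9
Step 4: Standard deviation = sqrt(190.9) = 13.8167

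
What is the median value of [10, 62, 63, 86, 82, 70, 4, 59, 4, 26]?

60.5

Step 1: Sort the data in ascending order: [4, 4, 10, 26, 59, 62, 63, 70, 82, 86]
Step 2: The number of values is n = 10.
Step 3: Since n is even, the median is the average of positions 5 and 6:
  Median = (59 + 62) / 2 = 60.5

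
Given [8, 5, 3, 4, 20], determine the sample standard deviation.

6.9642

Step 1: Compute the mean: 8
Step 2: Sum of squared deviations from the mean: 194
Step 3: Sample variance = 194 / 4 = 48.5
Step 4: Standard deviation = sqrt(48.5) = 6.9642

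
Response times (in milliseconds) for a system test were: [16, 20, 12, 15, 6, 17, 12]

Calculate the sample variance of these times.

20.3333

Step 1: Compute the mean: (16 + 20 + 12 + 15 + 6 + 17 + 12) / 7 = 14
Step 2: Compute squared deviations from the mean:
  (16 - 14)^2 = 4
  (20 - 14)^2 = 36
  (12 - 14)^2 = 4
  (15 - 14)^2 = 1
  (6 - 14)^2 = 64
  (17 - 14)^2 = 9
  (12 - 14)^2 = 4
Step 3: Sum of squared deviations = 122
Step 4: Sample variance = 122 / 6 = 20.3333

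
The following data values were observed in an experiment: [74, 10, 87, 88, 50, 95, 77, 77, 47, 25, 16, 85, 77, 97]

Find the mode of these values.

77

Step 1: Count the frequency of each value:
  10: appears 1 time(s)
  16: appears 1 time(s)
  25: appears 1 time(s)
  47: appears 1 time(s)
  50: appears 1 time(s)
  74: appears 1 time(s)
  77: appears 3 time(s)
  85: appears 1 time(s)
  87: appears 1 time(s)
  88: appears 1 time(s)
  95: appears 1 time(s)
  97: appears 1 time(s)
Step 2: The value 77 appears most frequently (3 times).
Step 3: Mode = 77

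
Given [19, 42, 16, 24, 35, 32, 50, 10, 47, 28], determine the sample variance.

179.7889

Step 1: Compute the mean: (19 + 42 + 16 + 24 + 35 + 32 + 50 + 10 + 47 + 28) / 10 = 30.3
Step 2: Compute squared deviations from the mean:
  (19 - 30.3)^2 = 127.69
  (42 - 30.3)^2 = 136.89
  (16 - 30.3)^2 = 204.49
  (24 - 30.3)^2 = 39.69
  (35 - 30.3)^2 = 22.09
  (32 - 30.3)^2 = 2.89
  (50 - 30.3)^2 = 388.09
  (10 - 30.3)^2 = 412.09
  (47 - 30.3)^2 = 278.89
  (28 - 30.3)^2 = 5.29
Step 3: Sum of squared deviations = 1618.1
Step 4: Sample variance = 1618.1 / 9 = 179.7889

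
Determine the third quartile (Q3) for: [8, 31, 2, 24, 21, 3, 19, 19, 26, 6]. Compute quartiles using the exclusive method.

24.5

Step 1: Sort the data: [2, 3, 6, 8, 19, 19, 21, 24, 26, 31]
Step 2: n = 10
Step 3: Using the exclusive quartile method:
  Q1 = 5.25
  Q2 (median) = 19
  Q3 = 24.5
  IQR = Q3 - Q1 = 24.5 - 5.25 = 19.25
Step 4: Q3 = 24.5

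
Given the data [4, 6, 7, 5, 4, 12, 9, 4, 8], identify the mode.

4

Step 1: Count the frequency of each value:
  4: appears 3 time(s)
  5: appears 1 time(s)
  6: appears 1 time(s)
  7: appears 1 time(s)
  8: appears 1 time(s)
  9: appears 1 time(s)
  12: appears 1 time(s)
Step 2: The value 4 appears most frequently (3 times).
Step 3: Mode = 4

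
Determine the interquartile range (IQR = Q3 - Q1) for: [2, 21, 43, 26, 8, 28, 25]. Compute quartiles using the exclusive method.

20

Step 1: Sort the data: [2, 8, 21, 25, 26, 28, 43]
Step 2: n = 7
Step 3: Using the exclusive quartile method:
  Q1 = 8
  Q2 (median) = 25
  Q3 = 28
  IQR = Q3 - Q1 = 28 - 8 = 20
Step 4: IQR = 20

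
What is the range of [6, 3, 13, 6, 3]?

10

Step 1: Identify the maximum value: max = 13
Step 2: Identify the minimum value: min = 3
Step 3: Range = max - min = 13 - 3 = 10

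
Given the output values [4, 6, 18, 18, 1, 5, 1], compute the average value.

7.5714

Step 1: Sum all values: 4 + 6 + 18 + 18 + 1 + 5 + 1 = 53
Step 2: Count the number of values: n = 7
Step 3: Mean = sum / n = 53 / 7 = 7.5714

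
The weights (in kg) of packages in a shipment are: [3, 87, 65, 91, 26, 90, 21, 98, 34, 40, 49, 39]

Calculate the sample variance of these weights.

1011.7197

Step 1: Compute the mean: (3 + 87 + 65 + 91 + 26 + 90 + 21 + 98 + 34 + 40 + 49 + 39) / 12 = 53.5833
Step 2: Compute squared deviations from the mean:
  (3 - 53.5833)^2 = 2558.6736
  (87 - 53.5833)^2 = 1116.6736
  (65 - 53.5833)^2 = 130.3403
  (91 - 53.5833)^2 = 1400.0069
  (26 - 53.5833)^2 = 760.8403
  (90 - 53.5833)^2 = 1326.1736
  (21 - 53.5833)^2 = 1061.6736
  (98 - 53.5833)^2 = 1972.8403
  (34 - 53.5833)^2 = 383.5069
  (40 - 53.5833)^2 = 184.5069
  (49 - 53.5833)^2 = 21.0069
  (39 - 53.5833)^2 = 212.6736
Step 3: Sum of squared deviations = 11128.9167
Step 4: Sample variance = 11128.9167 / 11 = 1011.7197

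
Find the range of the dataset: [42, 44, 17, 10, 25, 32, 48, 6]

42

Step 1: Identify the maximum value: max = 48
Step 2: Identify the minimum value: min = 6
Step 3: Range = max - min = 48 - 6 = 42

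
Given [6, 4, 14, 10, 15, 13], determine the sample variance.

20.2667

Step 1: Compute the mean: (6 + 4 + 14 + 10 + 15 + 13) / 6 = 10.3333
Step 2: Compute squared deviations from the mean:
  (6 - 10.3333)^2 = 18.7778
  (4 - 10.3333)^2 = 40.1111
  (14 - 10.3333)^2 = 13.4444
  (10 - 10.3333)^2 = 0.1111
  (15 - 10.3333)^2 = 21.7778
  (13 - 10.3333)^2 = 7.1111
Step 3: Sum of squared deviations = 101.3333
Step 4: Sample variance = 101.3333 / 5 = 20.2667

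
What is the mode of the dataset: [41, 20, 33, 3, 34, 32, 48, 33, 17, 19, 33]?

33

Step 1: Count the frequency of each value:
  3: appears 1 time(s)
  17: appears 1 time(s)
  19: appears 1 time(s)
  20: appears 1 time(s)
  32: appears 1 time(s)
  33: appears 3 time(s)
  34: appears 1 time(s)
  41: appears 1 time(s)
  48: appears 1 time(s)
Step 2: The value 33 appears most frequently (3 times).
Step 3: Mode = 33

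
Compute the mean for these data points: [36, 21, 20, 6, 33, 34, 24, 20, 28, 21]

24.3

Step 1: Sum all values: 36 + 21 + 20 + 6 + 33 + 34 + 24 + 20 + 28 + 21 = 243
Step 2: Count the number of values: n = 10
Step 3: Mean = sum / n = 243 / 10 = 24.3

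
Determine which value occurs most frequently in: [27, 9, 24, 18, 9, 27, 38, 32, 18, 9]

9

Step 1: Count the frequency of each value:
  9: appears 3 time(s)
  18: appears 2 time(s)
  24: appears 1 time(s)
  27: appears 2 time(s)
  32: appears 1 time(s)
  38: appears 1 time(s)
Step 2: The value 9 appears most frequently (3 times).
Step 3: Mode = 9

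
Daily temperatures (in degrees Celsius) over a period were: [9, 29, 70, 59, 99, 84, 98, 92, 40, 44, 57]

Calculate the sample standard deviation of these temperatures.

29.7538

Step 1: Compute the mean: 61.9091
Step 2: Sum of squared deviations from the mean: 8852.9091
Step 3: Sample variance = 8852.9091 / 10 = 885.2909
Step 4: Standard deviation = sqrt(885.2909) = 29.7538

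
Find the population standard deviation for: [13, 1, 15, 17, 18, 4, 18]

6.4523

Step 1: Compute the mean: 12.2857
Step 2: Sum of squared deviations from the mean: 291.4286
Step 3: Population variance = 291.4286 / 7 = 41.6327
Step 4: Standard deviation = sqrt(41.6327) = 6.4523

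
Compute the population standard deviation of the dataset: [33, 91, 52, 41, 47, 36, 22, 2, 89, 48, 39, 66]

24.416

Step 1: Compute the mean: 47.1667
Step 2: Sum of squared deviations from the mean: 7153.6667
Step 3: Population variance = 7153.6667 / 12 = 596.1389
Step 4: Standard deviation = sqrt(596.1389) = 24.416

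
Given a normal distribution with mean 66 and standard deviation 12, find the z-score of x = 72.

0.5

Step 1: Recall the z-score formula: z = (x - mu) / sigma
Step 2: Substitute values: z = (72 - 66) / 12
Step 3: z = 6 / 12 = 0.5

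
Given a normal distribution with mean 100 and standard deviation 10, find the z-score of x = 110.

1

Step 1: Recall the z-score formula: z = (x - mu) / sigma
Step 2: Substitute values: z = (110 - 100) / 10
Step 3: z = 10 / 10 = 1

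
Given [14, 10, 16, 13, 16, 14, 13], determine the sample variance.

4.2381

Step 1: Compute the mean: (14 + 10 + 16 + 13 + 16 + 14 + 13) / 7 = 13.7143
Step 2: Compute squared deviations from the mean:
  (14 - 13.7143)^2 = 0.0816
  (10 - 13.7143)^2 = 13.7959
  (16 - 13.7143)^2 = 5.2245
  (13 - 13.7143)^2 = 0.5102
  (16 - 13.7143)^2 = 5.2245
  (14 - 13.7143)^2 = 0.0816
  (13 - 13.7143)^2 = 0.5102
Step 3: Sum of squared deviations = 25.4286
Step 4: Sample variance = 25.4286 / 6 = 4.2381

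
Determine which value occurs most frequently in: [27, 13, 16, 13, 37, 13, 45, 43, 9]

13

Step 1: Count the frequency of each value:
  9: appears 1 time(s)
  13: appears 3 time(s)
  16: appears 1 time(s)
  27: appears 1 time(s)
  37: appears 1 time(s)
  43: appears 1 time(s)
  45: appears 1 time(s)
Step 2: The value 13 appears most frequently (3 times).
Step 3: Mode = 13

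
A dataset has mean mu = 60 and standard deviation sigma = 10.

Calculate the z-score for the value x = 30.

-3

Step 1: Recall the z-score formula: z = (x - mu) / sigma
Step 2: Substitute values: z = (30 - 60) / 10
Step 3: z = -30 / 10 = -3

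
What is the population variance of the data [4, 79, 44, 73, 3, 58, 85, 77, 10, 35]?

947.16

Step 1: Compute the mean: (4 + 79 + 44 + 73 + 3 + 58 + 85 + 77 + 10 + 35) / 10 = 46.8
Step 2: Compute squared deviations from the mean:
  (4 - 46.8)^2 = 1831.84
  (79 - 46.8)^2 = 1036.84
  (44 - 46.8)^2 = 7.84
  (73 - 46.8)^2 = 686.44
  (3 - 46.8)^2 = 1918.44
  (58 - 46.8)^2 = 125.44
  (85 - 46.8)^2 = 1459.24
  (77 - 46.8)^2 = 912.04
  (10 - 46.8)^2 = 1354.24
  (35 - 46.8)^2 = 139.24
Step 3: Sum of squared deviations = 9471.6
Step 4: Population variance = 9471.6 / 10 = 947.16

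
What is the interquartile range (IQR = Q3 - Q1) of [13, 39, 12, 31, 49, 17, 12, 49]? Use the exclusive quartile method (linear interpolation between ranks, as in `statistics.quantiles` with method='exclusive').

34.25

Step 1: Sort the data: [12, 12, 13, 17, 31, 39, 49, 49]
Step 2: n = 8
Step 3: Using the exclusive quartile method:
  Q1 = 12.25
  Q2 (median) = 24
  Q3 = 46.5
  IQR = Q3 - Q1 = 46.5 - 12.25 = 34.25
Step 4: IQR = 34.25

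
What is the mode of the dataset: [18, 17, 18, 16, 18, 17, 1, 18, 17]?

18

Step 1: Count the frequency of each value:
  1: appears 1 time(s)
  16: appears 1 time(s)
  17: appears 3 time(s)
  18: appears 4 time(s)
Step 2: The value 18 appears most frequently (4 times).
Step 3: Mode = 18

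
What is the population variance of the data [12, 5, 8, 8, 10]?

5.44

Step 1: Compute the mean: (12 + 5 + 8 + 8 + 10) / 5 = 8.6
Step 2: Compute squared deviations from the mean:
  (12 - 8.6)^2 = 11.56
  (5 - 8.6)^2 = 12.96
  (8 - 8.6)^2 = 0.36
  (8 - 8.6)^2 = 0.36
  (10 - 8.6)^2 = 1.96
Step 3: Sum of squared deviations = 27.2
Step 4: Population variance = 27.2 / 5 = 5.44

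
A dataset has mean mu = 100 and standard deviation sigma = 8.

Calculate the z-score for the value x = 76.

-3

Step 1: Recall the z-score formula: z = (x - mu) / sigma
Step 2: Substitute values: z = (76 - 100) / 8
Step 3: z = -24 / 8 = -3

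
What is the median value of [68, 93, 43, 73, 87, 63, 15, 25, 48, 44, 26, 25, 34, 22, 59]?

44

Step 1: Sort the data in ascending order: [15, 22, 25, 25, 26, 34, 43, 44, 48, 59, 63, 68, 73, 87, 93]
Step 2: The number of values is n = 15.
Step 3: Since n is odd, the median is the middle value at position 8: 44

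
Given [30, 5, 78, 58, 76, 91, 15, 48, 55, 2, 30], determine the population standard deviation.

28.9805

Step 1: Compute the mean: 44.3636
Step 2: Sum of squared deviations from the mean: 9238.5455
Step 3: Population variance = 9238.5455 / 11 = 839.8678
Step 4: Standard deviation = sqrt(839.8678) = 28.9805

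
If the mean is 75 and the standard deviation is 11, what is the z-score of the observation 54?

-1.9091

Step 1: Recall the z-score formula: z = (x - mu) / sigma
Step 2: Substitute values: z = (54 - 75) / 11
Step 3: z = -21 / 11 = -1.9091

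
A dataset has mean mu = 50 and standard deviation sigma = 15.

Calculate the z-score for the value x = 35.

-1

Step 1: Recall the z-score formula: z = (x - mu) / sigma
Step 2: Substitute values: z = (35 - 50) / 15
Step 3: z = -15 / 15 = -1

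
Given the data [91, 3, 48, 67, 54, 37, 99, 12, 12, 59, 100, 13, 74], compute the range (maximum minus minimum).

97

Step 1: Identify the maximum value: max = 100
Step 2: Identify the minimum value: min = 3
Step 3: Range = max - min = 100 - 3 = 97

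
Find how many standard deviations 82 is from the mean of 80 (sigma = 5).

0.4

Step 1: Recall the z-score formula: z = (x - mu) / sigma
Step 2: Substitute values: z = (82 - 80) / 5
Step 3: z = 2 / 5 = 0.4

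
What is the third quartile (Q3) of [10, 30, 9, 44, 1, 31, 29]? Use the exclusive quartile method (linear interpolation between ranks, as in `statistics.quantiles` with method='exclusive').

31

Step 1: Sort the data: [1, 9, 10, 29, 30, 31, 44]
Step 2: n = 7
Step 3: Using the exclusive quartile method:
  Q1 = 9
  Q2 (median) = 29
  Q3 = 31
  IQR = Q3 - Q1 = 31 - 9 = 22
Step 4: Q3 = 31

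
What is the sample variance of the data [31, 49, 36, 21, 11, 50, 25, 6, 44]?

254.5

Step 1: Compute the mean: (31 + 49 + 36 + 21 + 11 + 50 + 25 + 6 + 44) / 9 = 30.3333
Step 2: Compute squared deviations from the mean:
  (31 - 30.3333)^2 = 0.4444
  (49 - 30.3333)^2 = 348.4444
  (36 - 30.3333)^2 = 32.1111
  (21 - 30.3333)^2 = 87.1111
  (11 - 30.3333)^2 = 373.7778
  (50 - 30.3333)^2 = 386.7778
  (25 - 30.3333)^2 = 28.4444
  (6 - 30.3333)^2 = 592.1111
  (44 - 30.3333)^2 = 186.7778
Step 3: Sum of squared deviations = 2036
Step 4: Sample variance = 2036 / 8 = 254.5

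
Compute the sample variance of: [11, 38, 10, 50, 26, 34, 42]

233.4762

Step 1: Compute the mean: (11 + 38 + 10 + 50 + 26 + 34 + 42) / 7 = 30.1429
Step 2: Compute squared deviations from the mean:
  (11 - 30.1429)^2 = 366.449
  (38 - 30.1429)^2 = 61.7347
  (10 - 30.1429)^2 = 405.7347
  (50 - 30.1429)^2 = 394.3061
  (26 - 30.1429)^2 = 17.1633
  (34 - 30.1429)^2 = 14.8776
  (42 - 30.1429)^2 = 140.5918
Step 3: Sum of squared deviations = 1400.8571
Step 4: Sample variance = 1400.8571 / 6 = 233.4762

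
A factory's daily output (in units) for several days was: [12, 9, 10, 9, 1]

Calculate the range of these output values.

11

Step 1: Identify the maximum value: max = 12
Step 2: Identify the minimum value: min = 1
Step 3: Range = max - min = 12 - 1 = 11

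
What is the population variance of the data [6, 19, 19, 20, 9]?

34.64

Step 1: Compute the mean: (6 + 19 + 19 + 20 + 9) / 5 = 14.6
Step 2: Compute squared deviations from the mean:
  (6 - 14.6)^2 = 73.96
  (19 - 14.6)^2 = 19.36
  (19 - 14.6)^2 = 19.36
  (20 - 14.6)^2 = 29.16
  (9 - 14.6)^2 = 31.36
Step 3: Sum of squared deviations = 173.2
Step 4: Population variance = 173.2 / 5 = 34.64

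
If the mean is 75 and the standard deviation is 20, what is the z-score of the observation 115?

2

Step 1: Recall the z-score formula: z = (x - mu) / sigma
Step 2: Substitute values: z = (115 - 75) / 20
Step 3: z = 40 / 20 = 2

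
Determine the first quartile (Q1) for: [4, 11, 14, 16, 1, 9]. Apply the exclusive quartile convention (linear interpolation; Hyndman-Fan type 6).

3.25

Step 1: Sort the data: [1, 4, 9, 11, 14, 16]
Step 2: n = 6
Step 3: Using the exclusive quartile method:
  Q1 = 3.25
  Q2 (median) = 10
  Q3 = 14.5
  IQR = Q3 - Q1 = 14.5 - 3.25 = 11.25
Step 4: Q1 = 3.25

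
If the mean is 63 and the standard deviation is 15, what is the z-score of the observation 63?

0

Step 1: Recall the z-score formula: z = (x - mu) / sigma
Step 2: Substitute values: z = (63 - 63) / 15
Step 3: z = 0 / 15 = 0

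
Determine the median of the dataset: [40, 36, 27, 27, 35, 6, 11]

27

Step 1: Sort the data in ascending order: [6, 11, 27, 27, 35, 36, 40]
Step 2: The number of values is n = 7.
Step 3: Since n is odd, the median is the middle value at position 4: 27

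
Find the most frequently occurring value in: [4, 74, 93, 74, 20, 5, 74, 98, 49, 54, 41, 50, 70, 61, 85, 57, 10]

74

Step 1: Count the frequency of each value:
  4: appears 1 time(s)
  5: appears 1 time(s)
  10: appears 1 time(s)
  20: appears 1 time(s)
  41: appears 1 time(s)
  49: appears 1 time(s)
  50: appears 1 time(s)
  54: appears 1 time(s)
  57: appears 1 time(s)
  61: appears 1 time(s)
  70: appears 1 time(s)
  74: appears 3 time(s)
  85: appears 1 time(s)
  93: appears 1 time(s)
  98: appears 1 time(s)
Step 2: The value 74 appears most frequently (3 times).
Step 3: Mode = 74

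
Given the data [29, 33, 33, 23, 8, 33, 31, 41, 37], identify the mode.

33

Step 1: Count the frequency of each value:
  8: appears 1 time(s)
  23: appears 1 time(s)
  29: appears 1 time(s)
  31: appears 1 time(s)
  33: appears 3 time(s)
  37: appears 1 time(s)
  41: appears 1 time(s)
Step 2: The value 33 appears most frequently (3 times).
Step 3: Mode = 33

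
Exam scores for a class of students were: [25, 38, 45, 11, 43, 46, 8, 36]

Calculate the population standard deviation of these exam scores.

14.151

Step 1: Compute the mean: 31.5
Step 2: Sum of squared deviations from the mean: 1602
Step 3: Population variance = 1602 / 8 = 200.25
Step 4: Standard deviation = sqrt(200.25) = 14.151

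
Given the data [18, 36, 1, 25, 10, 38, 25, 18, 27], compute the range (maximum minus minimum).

37

Step 1: Identify the maximum value: max = 38
Step 2: Identify the minimum value: min = 1
Step 3: Range = max - min = 38 - 1 = 37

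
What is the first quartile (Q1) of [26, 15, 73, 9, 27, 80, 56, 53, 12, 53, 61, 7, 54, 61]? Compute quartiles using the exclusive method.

14.25

Step 1: Sort the data: [7, 9, 12, 15, 26, 27, 53, 53, 54, 56, 61, 61, 73, 80]
Step 2: n = 14
Step 3: Using the exclusive quartile method:
  Q1 = 14.25
  Q2 (median) = 53
  Q3 = 61
  IQR = Q3 - Q1 = 61 - 14.25 = 46.75
Step 4: Q1 = 14.25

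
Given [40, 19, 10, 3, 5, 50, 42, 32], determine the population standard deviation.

17.0766

Step 1: Compute the mean: 25.125
Step 2: Sum of squared deviations from the mean: 2332.875
Step 3: Population variance = 2332.875 / 8 = 291.6094
Step 4: Standard deviation = sqrt(291.6094) = 17.0766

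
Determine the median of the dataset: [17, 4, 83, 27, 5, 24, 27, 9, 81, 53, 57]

27

Step 1: Sort the data in ascending order: [4, 5, 9, 17, 24, 27, 27, 53, 57, 81, 83]
Step 2: The number of values is n = 11.
Step 3: Since n is odd, the median is the middle value at position 6: 27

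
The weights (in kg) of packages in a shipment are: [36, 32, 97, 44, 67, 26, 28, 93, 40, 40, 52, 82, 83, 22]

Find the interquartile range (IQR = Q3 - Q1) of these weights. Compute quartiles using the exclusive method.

51.25

Step 1: Sort the data: [22, 26, 28, 32, 36, 40, 40, 44, 52, 67, 82, 83, 93, 97]
Step 2: n = 14
Step 3: Using the exclusive quartile method:
  Q1 = 31
  Q2 (median) = 42
  Q3 = 82.25
  IQR = Q3 - Q1 = 82.25 - 31 = 51.25
Step 4: IQR = 51.25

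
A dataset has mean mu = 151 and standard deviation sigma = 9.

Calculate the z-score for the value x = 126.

-2.7778

Step 1: Recall the z-score formula: z = (x - mu) / sigma
Step 2: Substitute values: z = (126 - 151) / 9
Step 3: z = -25 / 9 = -2.7778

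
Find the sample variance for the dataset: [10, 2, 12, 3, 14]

29.2

Step 1: Compute the mean: (10 + 2 + 12 + 3 + 14) / 5 = 8.2
Step 2: Compute squared deviations from the mean:
  (10 - 8.2)^2 = 3.24
  (2 - 8.2)^2 = 38.44
  (12 - 8.2)^2 = 14.44
  (3 - 8.2)^2 = 27.04
  (14 - 8.2)^2 = 33.64
Step 3: Sum of squared deviations = 116.8
Step 4: Sample variance = 116.8 / 4 = 29.2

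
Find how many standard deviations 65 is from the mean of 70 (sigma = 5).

-1

Step 1: Recall the z-score formula: z = (x - mu) / sigma
Step 2: Substitute values: z = (65 - 70) / 5
Step 3: z = -5 / 5 = -1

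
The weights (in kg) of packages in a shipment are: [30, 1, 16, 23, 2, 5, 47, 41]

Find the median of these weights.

19.5

Step 1: Sort the data in ascending order: [1, 2, 5, 16, 23, 30, 41, 47]
Step 2: The number of values is n = 8.
Step 3: Since n is even, the median is the average of positions 4 and 5:
  Median = (16 + 23) / 2 = 19.5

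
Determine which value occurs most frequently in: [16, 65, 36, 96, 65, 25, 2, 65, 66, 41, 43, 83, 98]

65

Step 1: Count the frequency of each value:
  2: appears 1 time(s)
  16: appears 1 time(s)
  25: appears 1 time(s)
  36: appears 1 time(s)
  41: appears 1 time(s)
  43: appears 1 time(s)
  65: appears 3 time(s)
  66: appears 1 time(s)
  83: appears 1 time(s)
  96: appears 1 time(s)
  98: appears 1 time(s)
Step 2: The value 65 appears most frequently (3 times).
Step 3: Mode = 65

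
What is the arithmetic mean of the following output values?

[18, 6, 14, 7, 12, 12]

11.5

Step 1: Sum all values: 18 + 6 + 14 + 7 + 12 + 12 = 69
Step 2: Count the number of values: n = 6
Step 3: Mean = sum / n = 69 / 6 = 11.5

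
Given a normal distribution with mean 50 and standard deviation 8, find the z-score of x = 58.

1

Step 1: Recall the z-score formula: z = (x - mu) / sigma
Step 2: Substitute values: z = (58 - 50) / 8
Step 3: z = 8 / 8 = 1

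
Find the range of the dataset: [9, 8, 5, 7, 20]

15

Step 1: Identify the maximum value: max = 20
Step 2: Identify the minimum value: min = 5
Step 3: Range = max - min = 20 - 5 = 15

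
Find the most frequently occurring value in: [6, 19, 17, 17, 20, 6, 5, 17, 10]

17

Step 1: Count the frequency of each value:
  5: appears 1 time(s)
  6: appears 2 time(s)
  10: appears 1 time(s)
  17: appears 3 time(s)
  19: appears 1 time(s)
  20: appears 1 time(s)
Step 2: The value 17 appears most frequently (3 times).
Step 3: Mode = 17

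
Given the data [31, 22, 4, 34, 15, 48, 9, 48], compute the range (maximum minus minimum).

44

Step 1: Identify the maximum value: max = 48
Step 2: Identify the minimum value: min = 4
Step 3: Range = max - min = 48 - 4 = 44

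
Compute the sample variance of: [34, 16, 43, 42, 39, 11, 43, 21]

172.4107

Step 1: Compute the mean: (34 + 16 + 43 + 42 + 39 + 11 + 43 + 21) / 8 = 31.125
Step 2: Compute squared deviations from the mean:
  (34 - 31.125)^2 = 8.2656
  (16 - 31.125)^2 = 228.7656
  (43 - 31.125)^2 = 141.0156
  (42 - 31.125)^2 = 118.2656
  (39 - 31.125)^2 = 62.0156
  (11 - 31.125)^2 = 405.0156
  (43 - 31.125)^2 = 141.0156
  (21 - 31.125)^2 = 102.5156
Step 3: Sum of squared deviations = 1206.875
Step 4: Sample variance = 1206.875 / 7 = 172.4107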